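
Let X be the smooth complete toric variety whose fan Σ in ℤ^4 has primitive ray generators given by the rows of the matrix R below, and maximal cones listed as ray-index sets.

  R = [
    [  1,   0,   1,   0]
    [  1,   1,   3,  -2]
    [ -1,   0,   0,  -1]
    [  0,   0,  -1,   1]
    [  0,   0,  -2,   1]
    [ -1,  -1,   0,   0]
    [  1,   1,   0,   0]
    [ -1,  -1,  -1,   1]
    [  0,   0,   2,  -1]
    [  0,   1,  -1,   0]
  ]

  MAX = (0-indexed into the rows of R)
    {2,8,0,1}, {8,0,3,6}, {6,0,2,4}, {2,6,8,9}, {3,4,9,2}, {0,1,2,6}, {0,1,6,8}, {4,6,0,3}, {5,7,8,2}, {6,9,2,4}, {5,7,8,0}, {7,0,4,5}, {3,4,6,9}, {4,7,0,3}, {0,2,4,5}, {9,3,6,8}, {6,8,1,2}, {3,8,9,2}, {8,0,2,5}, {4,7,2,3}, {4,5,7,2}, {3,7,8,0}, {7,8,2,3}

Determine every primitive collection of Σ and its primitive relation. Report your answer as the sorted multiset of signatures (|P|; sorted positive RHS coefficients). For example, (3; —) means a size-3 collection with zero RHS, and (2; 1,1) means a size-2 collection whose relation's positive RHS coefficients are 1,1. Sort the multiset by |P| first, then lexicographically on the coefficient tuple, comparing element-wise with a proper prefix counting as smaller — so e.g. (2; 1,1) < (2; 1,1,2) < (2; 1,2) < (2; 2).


|primitive collections| = 16. Relations:

  {4,8}:  v_{4} + v_{8} = 0  ⟹  sig = (2; —)
  {5,6}:  v_{5} + v_{6} = 0  ⟹  sig = (2; —)
  {0,9}:  v_{0} + v_{9} = v_{6}  ⟹  sig = (2; 1)
  {1,7}:  v_{1} + v_{7} = v_{8}  ⟹  sig = (2; 1)
  {3,5}:  v_{3} + v_{5} = v_{7}  ⟹  sig = (2; 1)
  {6,7}:  v_{6} + v_{7} = v_{3}  ⟹  sig = (2; 1)
  {1,3}:  v_{1} + v_{3} = v_{6} + v_{8}  ⟹  sig = (2; 1,1)
  {5,9}:  v_{5} + v_{9} = v_{2} + v_{3}  ⟹  sig = (2; 1,1)
  {1,4}:  v_{1} + v_{4} = v_{0} + v_{2} + v_{6}  ⟹  sig = (2; 1,1,1)
  {1,5}:  v_{1} + v_{5} = v_{0} + v_{2} + v_{8}  ⟹  sig = (2; 1,1,1)
  {1,9}:  v_{1} + v_{9} = v_{2} + 2·v_{6} + v_{8}  ⟹  sig = (2; 1,1,2)
  {7,9}:  v_{7} + v_{9} = v_{2} + 2·v_{3}  ⟹  sig = (2; 1,2)
  {0,2,3}:  v_{0} + v_{2} + v_{3} = 0  ⟹  sig = (3; —)
  {0,2,7}:  v_{0} + v_{2} + v_{7} = v_{5}  ⟹  sig = (3; 1)
  {2,3,6}:  v_{2} + v_{3} + v_{6} = v_{9}  ⟹  sig = (3; 1)
  {0,2,6,8}:  v_{0} + v_{2} + v_{6} + v_{8} = v_{1}  ⟹  sig = (4; 1)

Signatures (|P|; sorted positive RHS coefficients), sorted:
    |P|=2: 12 collections, coeffs (), (), (1), (1), (1), (1), (1,1), (1,1), (1,1,1), (1,1,1), (1,1,2), (1,2)
    |P|=3: 3 collections, coeffs (), (1), (1)
    |P|=4: 1 collection, coeffs (1)


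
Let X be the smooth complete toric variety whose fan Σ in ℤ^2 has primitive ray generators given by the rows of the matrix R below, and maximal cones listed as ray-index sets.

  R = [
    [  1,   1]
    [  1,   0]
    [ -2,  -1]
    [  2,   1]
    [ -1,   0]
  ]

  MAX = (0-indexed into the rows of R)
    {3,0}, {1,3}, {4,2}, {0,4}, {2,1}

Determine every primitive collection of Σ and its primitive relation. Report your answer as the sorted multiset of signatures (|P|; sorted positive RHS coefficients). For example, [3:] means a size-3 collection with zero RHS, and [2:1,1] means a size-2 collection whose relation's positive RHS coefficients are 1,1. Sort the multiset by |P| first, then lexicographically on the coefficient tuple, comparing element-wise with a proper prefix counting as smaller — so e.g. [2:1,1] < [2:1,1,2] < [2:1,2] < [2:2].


The 5 primitive collections of Σ (r=5, n=2):

  • {1,4}:  v_{1} + v_{4} = 0  ⇒ sig = [2:]
  • {2,3}:  v_{2} + v_{3} = 0  ⇒ sig = [2:]
  • {0,1}:  v_{0} + v_{1} = v_{3}  ⇒ sig = [2:1]
  • {0,2}:  v_{0} + v_{2} = v_{4}  ⇒ sig = [2:1]
  • {3,4}:  v_{3} + v_{4} = v_{0}  ⇒ sig = [2:1]

Signatures (|P|; sorted positive RHS coefficients), sorted:
{ [2:] ×2,  [2:1] ×3 }


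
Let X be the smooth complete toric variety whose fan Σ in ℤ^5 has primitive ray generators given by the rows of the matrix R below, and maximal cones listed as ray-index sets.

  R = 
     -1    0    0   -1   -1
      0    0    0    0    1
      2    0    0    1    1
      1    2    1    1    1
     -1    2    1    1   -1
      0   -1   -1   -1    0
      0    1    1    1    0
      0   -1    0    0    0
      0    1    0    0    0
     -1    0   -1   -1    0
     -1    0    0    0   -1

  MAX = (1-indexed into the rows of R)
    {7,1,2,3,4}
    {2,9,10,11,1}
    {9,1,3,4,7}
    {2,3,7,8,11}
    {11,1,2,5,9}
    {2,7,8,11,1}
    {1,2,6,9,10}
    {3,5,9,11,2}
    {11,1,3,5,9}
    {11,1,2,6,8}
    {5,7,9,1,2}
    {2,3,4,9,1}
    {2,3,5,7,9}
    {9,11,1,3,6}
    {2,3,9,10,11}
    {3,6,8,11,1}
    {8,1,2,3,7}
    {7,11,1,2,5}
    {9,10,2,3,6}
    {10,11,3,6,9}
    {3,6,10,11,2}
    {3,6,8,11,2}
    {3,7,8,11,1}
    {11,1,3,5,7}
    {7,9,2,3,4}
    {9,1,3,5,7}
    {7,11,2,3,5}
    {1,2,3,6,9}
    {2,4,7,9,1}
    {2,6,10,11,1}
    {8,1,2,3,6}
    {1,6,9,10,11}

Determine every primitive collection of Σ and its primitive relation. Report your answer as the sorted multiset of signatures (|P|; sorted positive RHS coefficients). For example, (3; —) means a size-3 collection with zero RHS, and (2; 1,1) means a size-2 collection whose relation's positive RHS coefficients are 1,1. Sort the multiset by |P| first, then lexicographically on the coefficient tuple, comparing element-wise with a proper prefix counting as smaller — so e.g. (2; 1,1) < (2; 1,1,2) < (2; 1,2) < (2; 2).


|primitive collections| = 18. Relations:

  P={6,7}:  v_{6} + v_{7} = 0  →  sig = (2; —)
  P={8,9}:  v_{8} + v_{9} = 0  →  sig = (2; —)
  P={4,11}:  v_{4} + v_{11} = v_{7} + v_{9}  →  sig = (2; 1,1)
  P={5,6}:  v_{5} + v_{6} = v_{9} + v_{11}  →  sig = (2; 1,1)
  P={5,8}:  v_{5} + v_{8} = v_{7} + v_{11}  →  sig = (2; 1,1)
  P={7,10}:  v_{7} + v_{10} = v_{2} + v_{9} + v_{11}  →  sig = (2; 1,1,1)
  P={8,10}:  v_{8} + v_{10} = v_{2} + v_{6} + v_{11}  →  sig = (2; 1,1,1)
  P={4,6}:  v_{4} + v_{6} = v_{1} + v_{2} + v_{3} + v_{9}  →  sig = (2; 1,1,1,1)
  P={4,8}:  v_{4} + v_{8} = v_{1} + v_{2} + v_{3} + v_{7}  →  sig = (2; 1,1,1,1)
  P={4,10}:  v_{4} + v_{10} = v_{2} + 2·v_{9}  →  sig = (2; 1,2)
  P={5,10}:  v_{5} + v_{10} = v_{2} + 2·v_{9} + 2·v_{11}  →  sig = (2; 1,2,2)
  P={4,5}:  v_{4} + v_{5} = 2·v_{7} + 2·v_{9}  →  sig = (2; 2,2)
  P={7,9,11}:  v_{7} + v_{9} + v_{11} = v_{5}  →  sig = (3; 1)
  P={1,3,10}:  v_{1} + v_{3} + v_{10} = v_{6} + v_{9}  →  sig = (3; 1,1)
  P={1,2,3,11}:  v_{1} + v_{2} + v_{3} + v_{11} = 0  →  sig = (4; —)
  P={2,6,9,11}:  v_{2} + v_{6} + v_{9} + v_{11} = v_{10}  →  sig = (4; 1)
  P={1,2,3,5}:  v_{1} + v_{2} + v_{3} + v_{5} = v_{7} + v_{9}  →  sig = (4; 1,1)
  P={1,2,3,7,9}:  v_{1} + v_{2} + v_{3} + v_{7} + v_{9} = v_{4}  →  sig = (5; 1)

Signatures (|P|; sorted positive RHS coefficients), sorted:
    |P|=2: 12 collections, coeffs (), (), (1,1), (1,1), (1,1), (1,1,1), (1,1,1), (1,1,1,1), (1,1,1,1), (1,2), (1,2,2), (2,2)
    |P|=3: 2 collections, coeffs (1), (1,1)
    |P|=4: 3 collections, coeffs (), (1), (1,1)
    |P|=5: 1 collection, coeffs (1)


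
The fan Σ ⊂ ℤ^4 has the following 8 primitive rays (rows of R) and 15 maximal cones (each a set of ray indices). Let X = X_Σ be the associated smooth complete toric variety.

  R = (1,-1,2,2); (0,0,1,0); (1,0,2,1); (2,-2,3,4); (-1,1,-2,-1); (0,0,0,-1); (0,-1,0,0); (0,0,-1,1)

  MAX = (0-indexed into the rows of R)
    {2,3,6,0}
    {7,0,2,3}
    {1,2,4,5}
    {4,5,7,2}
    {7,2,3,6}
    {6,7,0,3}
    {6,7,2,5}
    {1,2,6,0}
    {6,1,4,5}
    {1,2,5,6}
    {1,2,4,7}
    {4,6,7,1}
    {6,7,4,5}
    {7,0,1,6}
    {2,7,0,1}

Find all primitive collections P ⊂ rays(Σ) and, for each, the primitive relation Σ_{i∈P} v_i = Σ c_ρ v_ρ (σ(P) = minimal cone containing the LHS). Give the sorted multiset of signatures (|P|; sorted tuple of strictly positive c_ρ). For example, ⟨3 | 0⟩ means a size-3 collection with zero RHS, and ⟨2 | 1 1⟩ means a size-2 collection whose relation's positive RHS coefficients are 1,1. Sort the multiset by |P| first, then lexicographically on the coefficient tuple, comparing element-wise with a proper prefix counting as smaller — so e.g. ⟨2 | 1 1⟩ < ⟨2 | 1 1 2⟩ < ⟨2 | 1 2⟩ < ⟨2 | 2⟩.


Minimal non-faces — 9 found among 8 rays, 15 max cones:

  {0,4}:  v_{0} + v_{4} = v_{1} + v_{7}  ⇒ sig = ⟨2 | 1 1⟩
  {0,5}:  v_{0} + v_{5} = v_{2} + v_{6}  ⇒ sig = ⟨2 | 1 1⟩
  {3,4}:  v_{3} + v_{4} = v_{0} + v_{7}  ⇒ sig = ⟨2 | 1 1⟩
  {3,5}:  v_{3} + v_{5} = 2·v_{2} + 2·v_{6} + v_{7}  ⇒ sig = ⟨2 | 1 2 2⟩
  {1,3}:  v_{1} + v_{3} = 2·v_{0}  ⇒ sig = ⟨2 | 2⟩
  {1,5,7}:  v_{1} + v_{5} + v_{7} = 0  ⇒ sig = ⟨3 | 0⟩
  {2,4,6}:  v_{2} + v_{4} + v_{6} = 0  ⇒ sig = ⟨3 | 0⟩
  {0,2,6,7}:  v_{0} + v_{2} + v_{6} + v_{7} = v_{3}  ⇒ sig = ⟨4 | 1⟩
  {1,2,6,7}:  v_{1} + v_{2} + v_{6} + v_{7} = v_{0}  ⇒ sig = ⟨4 | 1⟩

Signatures (|P|; sorted positive RHS coefficients), sorted:
    ⟨2 | 1 1⟩
    ⟨2 | 1 1⟩
    ⟨2 | 1 1⟩
    ⟨2 | 1 2 2⟩
    ⟨2 | 2⟩
    ⟨3 | 0⟩
    ⟨3 | 0⟩
    ⟨4 | 1⟩
    ⟨4 | 1⟩


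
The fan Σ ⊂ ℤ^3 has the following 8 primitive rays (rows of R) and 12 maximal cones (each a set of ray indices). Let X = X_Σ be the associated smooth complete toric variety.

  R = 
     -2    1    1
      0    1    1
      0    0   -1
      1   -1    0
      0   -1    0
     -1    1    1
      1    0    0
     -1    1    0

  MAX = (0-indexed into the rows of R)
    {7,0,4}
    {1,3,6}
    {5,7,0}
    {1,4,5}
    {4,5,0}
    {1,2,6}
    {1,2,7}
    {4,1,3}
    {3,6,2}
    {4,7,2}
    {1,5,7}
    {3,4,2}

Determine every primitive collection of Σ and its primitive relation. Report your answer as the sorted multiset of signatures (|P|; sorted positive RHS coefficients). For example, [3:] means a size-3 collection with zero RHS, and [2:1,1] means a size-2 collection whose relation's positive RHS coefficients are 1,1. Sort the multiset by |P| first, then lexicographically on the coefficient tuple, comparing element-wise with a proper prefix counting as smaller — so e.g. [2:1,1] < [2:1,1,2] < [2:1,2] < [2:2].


Minimal non-faces — 14 found among 8 rays, 12 max cones:

  • {3,7}:  v_{3} + v_{7} = 0  ⇒ sig = [2:]
  • {0,6}:  v_{0} + v_{6} = v_{5}  ⇒ sig = [2:1]
  • {2,5}:  v_{2} + v_{5} = v_{7}  ⇒ sig = [2:1]
  • {4,6}:  v_{4} + v_{6} = v_{3}  ⇒ sig = [2:1]
  • {5,6}:  v_{5} + v_{6} = v_{1}  ⇒ sig = [2:1]
  • {0,3}:  v_{0} + v_{3} = v_{4} + v_{5}  ⇒ sig = [2:1,1]
  • {3,5}:  v_{3} + v_{5} = v_{1} + v_{4}  ⇒ sig = [2:1,1]
  • {6,7}:  v_{6} + v_{7} = v_{1} + v_{2}  ⇒ sig = [2:1,1]
  • {0,2}:  v_{0} + v_{2} = v_{4} + 2·v_{7}  ⇒ sig = [2:1,2]
  • {0,1}:  v_{0} + v_{1} = 2·v_{5}  ⇒ sig = [2:2]
  • {1,2,4}:  v_{1} + v_{2} + v_{4} = 0  ⇒ sig = [3:]
  • {1,2,3}:  v_{1} + v_{2} + v_{3} = v_{6}  ⇒ sig = [3:1]
  • {1,4,7}:  v_{1} + v_{4} + v_{7} = v_{5}  ⇒ sig = [3:1]
  • {4,5,7}:  v_{4} + v_{5} + v_{7} = v_{0}  ⇒ sig = [3:1]

Signatures (|P|; sorted positive RHS coefficients), sorted:
[[2:], [2:1], [2:1], [2:1], [2:1], [2:1,1], [2:1,1], [2:1,1], [2:1,2], [2:2], [3:], [3:1], [3:1], [3:1]]


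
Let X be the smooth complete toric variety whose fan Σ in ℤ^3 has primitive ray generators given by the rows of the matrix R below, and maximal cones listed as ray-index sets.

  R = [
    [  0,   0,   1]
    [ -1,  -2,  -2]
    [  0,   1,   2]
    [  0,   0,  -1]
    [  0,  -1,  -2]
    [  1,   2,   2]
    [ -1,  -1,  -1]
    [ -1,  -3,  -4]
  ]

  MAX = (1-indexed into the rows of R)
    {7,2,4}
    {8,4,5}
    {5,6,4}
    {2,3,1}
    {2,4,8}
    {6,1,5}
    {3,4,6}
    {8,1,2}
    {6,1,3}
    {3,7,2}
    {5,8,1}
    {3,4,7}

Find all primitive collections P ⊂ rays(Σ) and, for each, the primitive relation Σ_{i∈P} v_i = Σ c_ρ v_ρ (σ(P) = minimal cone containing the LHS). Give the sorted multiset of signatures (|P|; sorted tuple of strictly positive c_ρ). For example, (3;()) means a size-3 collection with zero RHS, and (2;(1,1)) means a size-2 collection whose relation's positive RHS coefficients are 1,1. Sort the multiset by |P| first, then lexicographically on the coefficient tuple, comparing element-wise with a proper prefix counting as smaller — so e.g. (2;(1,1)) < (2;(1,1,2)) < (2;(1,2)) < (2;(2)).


Primitive collections (11):

  P={1,4}:  v_{1} + v_{4} = 0  →  sig = (2;())
  P={2,6}:  v_{2} + v_{6} = 0  →  sig = (2;())
  P={3,5}:  v_{3} + v_{5} = 0  →  sig = (2;())
  P={2,5}:  v_{2} + v_{5} = v_{8}  →  sig = (2;(1))
  P={3,8}:  v_{3} + v_{8} = v_{2}  →  sig = (2;(1))
  P={6,8}:  v_{6} + v_{8} = v_{5}  →  sig = (2;(1))
  P={1,7}:  v_{1} + v_{7} = v_{2} + v_{3}  →  sig = (2;(1,1))
  P={5,7}:  v_{5} + v_{7} = v_{2} + v_{4}  →  sig = (2;(1,1))
  P={6,7}:  v_{6} + v_{7} = v_{3} + v_{4}  →  sig = (2;(1,1))
  P={7,8}:  v_{7} + v_{8} = 2·v_{2} + v_{4}  →  sig = (2;(1,2))
  P={2,3,4}:  v_{2} + v_{3} + v_{4} = v_{7}  →  sig = (3;(1))

so the primitive-relation signature multiset is
    (2;())
    (2;())
    (2;())
    (2;(1))
    (2;(1))
    (2;(1))
    (2;(1,1))
    (2;(1,1))
    (2;(1,1))
    (2;(1,2))
    (3;(1))


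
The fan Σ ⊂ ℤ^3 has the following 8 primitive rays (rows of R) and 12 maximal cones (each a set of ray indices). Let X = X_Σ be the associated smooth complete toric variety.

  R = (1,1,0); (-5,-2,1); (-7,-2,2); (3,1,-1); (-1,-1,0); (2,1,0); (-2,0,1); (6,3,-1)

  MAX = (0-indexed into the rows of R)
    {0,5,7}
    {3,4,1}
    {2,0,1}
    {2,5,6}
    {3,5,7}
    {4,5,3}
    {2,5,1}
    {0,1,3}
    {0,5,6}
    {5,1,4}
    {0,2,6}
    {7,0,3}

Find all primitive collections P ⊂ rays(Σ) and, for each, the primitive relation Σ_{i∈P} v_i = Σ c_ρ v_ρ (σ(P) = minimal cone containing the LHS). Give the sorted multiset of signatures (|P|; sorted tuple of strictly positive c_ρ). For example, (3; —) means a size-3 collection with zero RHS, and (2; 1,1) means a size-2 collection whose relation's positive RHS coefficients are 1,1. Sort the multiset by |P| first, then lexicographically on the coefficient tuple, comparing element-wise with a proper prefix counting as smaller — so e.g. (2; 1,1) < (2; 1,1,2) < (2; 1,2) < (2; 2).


14 minimal non-faces of Δ(Σ) (on 8 rays):

  P={0,4}:  v_{0} + v_{4} = 0  ⟹  sig = (2; —)
  P={1,6}:  v_{1} + v_{6} = v_{2}  ⟹  sig = (2; 1)
  P={1,7}:  v_{1} + v_{7} = v_{0}  ⟹  sig = (2; 1)
  P={3,6}:  v_{3} + v_{6} = v_{0}  ⟹  sig = (2; 1)
  P={2,3}:  v_{2} + v_{3} = v_{0} + v_{1}  ⟹  sig = (2; 1,1)
  P={2,7}:  v_{2} + v_{7} = v_{0} + v_{6}  ⟹  sig = (2; 1,1)
  P={4,6}:  v_{4} + v_{6} = v_{1} + v_{5}  ⟹  sig = (2; 1,1)
  P={4,7}:  v_{4} + v_{7} = v_{3} + v_{5}  ⟹  sig = (2; 1,1)
  P={2,4}:  v_{2} + v_{4} = 2·v_{1} + v_{5}  ⟹  sig = (2; 1,2)
  P={6,7}:  v_{6} + v_{7} = 2·v_{0} + v_{5}  ⟹  sig = (2; 1,2)
  P={1,3,5}:  v_{1} + v_{3} + v_{5} = 0  ⟹  sig = (3; —)
  P={0,1,5}:  v_{0} + v_{1} + v_{5} = v_{6}  ⟹  sig = (3; 1)
  P={0,3,5}:  v_{0} + v_{3} + v_{5} = v_{7}  ⟹  sig = (3; 1)
  P={0,2,5}:  v_{0} + v_{2} + v_{5} = 2·v_{6}  ⟹  sig = (3; 2)

Sorted signature multiset PRS(X):
    (2; —)
    (2; 1)
    (2; 1)
    (2; 1)
    (2; 1,1)
    (2; 1,1)
    (2; 1,1)
    (2; 1,1)
    (2; 1,2)
    (2; 1,2)
    (3; —)
    (3; 1)
    (3; 1)
    (3; 2)


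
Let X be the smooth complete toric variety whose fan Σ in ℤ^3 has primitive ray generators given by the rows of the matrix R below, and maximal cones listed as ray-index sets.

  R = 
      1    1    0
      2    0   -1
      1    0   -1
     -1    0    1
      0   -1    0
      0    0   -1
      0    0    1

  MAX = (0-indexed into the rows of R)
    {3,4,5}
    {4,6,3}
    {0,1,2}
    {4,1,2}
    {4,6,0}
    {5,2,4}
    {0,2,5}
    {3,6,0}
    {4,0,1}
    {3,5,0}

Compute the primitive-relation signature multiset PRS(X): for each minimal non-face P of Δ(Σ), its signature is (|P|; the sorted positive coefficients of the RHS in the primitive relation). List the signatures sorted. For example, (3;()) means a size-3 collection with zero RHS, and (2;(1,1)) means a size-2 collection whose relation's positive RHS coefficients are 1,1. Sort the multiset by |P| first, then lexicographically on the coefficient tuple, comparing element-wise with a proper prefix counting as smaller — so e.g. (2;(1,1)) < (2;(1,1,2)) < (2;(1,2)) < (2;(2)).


Minimal non-faces — 9 found among 7 rays, 10 max cones:

  P = {2,3}:  v_{2} + v_{3} = 0  so sig = (2;())
  P = {5,6}:  v_{5} + v_{6} = 0  so sig = (2;())
  P = {1,3}:  v_{1} + v_{3} = v_{0} + v_{4}  so sig = (2;(1,1))
  P = {2,6}:  v_{2} + v_{6} = v_{0} + v_{4}  so sig = (2;(1,1))
  P = {1,5}:  v_{1} + v_{5} = 2·v_{2}  so sig = (2;(2))
  P = {1,6}:  v_{1} + v_{6} = 2·v_{0} + 2·v_{4}  so sig = (2;(2,2))
  P = {0,2,4}:  v_{0} + v_{2} + v_{4} = v_{1}  so sig = (3;(1))
  P = {0,3,4}:  v_{0} + v_{3} + v_{4} = v_{6}  so sig = (3;(1))
  P = {0,4,5}:  v_{0} + v_{4} + v_{5} = v_{2}  so sig = (3;(1))

Sorted signature multiset PRS(X):
[(2;()), (2;()), (2;(1,1)), (2;(1,1)), (2;(2)), (2;(2,2)), (3;(1)), (3;(1)), (3;(1))]


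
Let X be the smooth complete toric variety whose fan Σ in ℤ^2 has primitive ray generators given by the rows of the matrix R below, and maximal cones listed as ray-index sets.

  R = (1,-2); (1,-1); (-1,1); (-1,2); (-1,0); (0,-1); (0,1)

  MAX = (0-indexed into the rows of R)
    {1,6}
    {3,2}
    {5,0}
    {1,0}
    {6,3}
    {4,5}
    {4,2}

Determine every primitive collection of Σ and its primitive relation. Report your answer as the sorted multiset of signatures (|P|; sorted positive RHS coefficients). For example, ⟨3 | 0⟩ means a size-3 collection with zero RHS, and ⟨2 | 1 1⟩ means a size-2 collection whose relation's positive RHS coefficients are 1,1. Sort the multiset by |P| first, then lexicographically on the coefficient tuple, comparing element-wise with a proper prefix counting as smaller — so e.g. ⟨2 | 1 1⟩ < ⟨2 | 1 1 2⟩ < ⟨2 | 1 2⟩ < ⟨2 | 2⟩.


Σ has 14 primitive collections:

  P = {0,3}:  v_{0} + v_{3} = 0 ; sig = ⟨2 | 0⟩
  P = {1,2}:  v_{1} + v_{2} = 0 ; sig = ⟨2 | 0⟩
  P = {5,6}:  v_{5} + v_{6} = 0 ; sig = ⟨2 | 0⟩
  P = {0,2}:  v_{0} + v_{2} = v_{5} ; sig = ⟨2 | 1⟩
  P = {0,6}:  v_{0} + v_{6} = v_{1} ; sig = ⟨2 | 1⟩
  P = {1,3}:  v_{1} + v_{3} = v_{6} ; sig = ⟨2 | 1⟩
  P = {1,4}:  v_{1} + v_{4} = v_{5} ; sig = ⟨2 | 1⟩
  P = {1,5}:  v_{1} + v_{5} = v_{0} ; sig = ⟨2 | 1⟩
  P = {2,5}:  v_{2} + v_{5} = v_{4} ; sig = ⟨2 | 1⟩
  P = {2,6}:  v_{2} + v_{6} = v_{3} ; sig = ⟨2 | 1⟩
  P = {3,5}:  v_{3} + v_{5} = v_{2} ; sig = ⟨2 | 1⟩
  P = {4,6}:  v_{4} + v_{6} = v_{2} ; sig = ⟨2 | 1⟩
  P = {0,4}:  v_{0} + v_{4} = 2·v_{5} ; sig = ⟨2 | 2⟩
  P = {3,4}:  v_{3} + v_{4} = 2·v_{2} ; sig = ⟨2 | 2⟩

Hence PRS(X_Σ) =
{ ⟨2 | 0⟩ ×3,  ⟨2 | 1⟩ ×9,  ⟨2 | 2⟩ ×2 }


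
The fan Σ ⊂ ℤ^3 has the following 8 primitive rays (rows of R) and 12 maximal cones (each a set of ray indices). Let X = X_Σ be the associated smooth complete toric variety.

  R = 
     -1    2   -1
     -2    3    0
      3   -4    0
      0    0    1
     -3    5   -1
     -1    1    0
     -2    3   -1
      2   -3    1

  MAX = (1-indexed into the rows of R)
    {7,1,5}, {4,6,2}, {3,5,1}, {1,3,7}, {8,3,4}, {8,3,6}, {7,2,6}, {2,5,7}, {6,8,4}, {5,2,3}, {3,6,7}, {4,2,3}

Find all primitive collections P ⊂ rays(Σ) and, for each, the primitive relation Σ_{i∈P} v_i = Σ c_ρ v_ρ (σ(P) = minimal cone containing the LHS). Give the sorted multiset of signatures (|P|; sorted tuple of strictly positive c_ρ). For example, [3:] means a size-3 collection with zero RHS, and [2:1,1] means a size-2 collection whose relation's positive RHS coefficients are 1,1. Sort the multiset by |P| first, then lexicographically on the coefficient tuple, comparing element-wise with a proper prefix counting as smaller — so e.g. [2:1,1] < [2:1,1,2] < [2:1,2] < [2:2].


Minimal non-faces — 14 found among 8 rays, 12 max cones:

  • {7,8}:  v_{7} + v_{8} = 0 — sig = [2:]
  • {1,2}:  v_{1} + v_{2} = v_{5} — sig = [2:1]
  • {1,6}:  v_{1} + v_{6} = v_{7} — sig = [2:1]
  • {2,8}:  v_{2} + v_{8} = v_{4} — sig = [2:1]
  • {4,7}:  v_{4} + v_{7} = v_{2} — sig = [2:1]
  • {1,8}:  v_{1} + v_{8} = v_{2} + v_{3} — sig = [2:1,1]
  • {5,6}:  v_{5} + v_{6} = v_{2} + v_{7} — sig = [2:1,1]
  • {1,4}:  v_{1} + v_{4} = 2·v_{2} + v_{3} — sig = [2:1,2]
  • {5,8}:  v_{5} + v_{8} = 2·v_{2} + v_{3} — sig = [2:1,2]
  • {4,5}:  v_{4} + v_{5} = 3·v_{2} + v_{3} — sig = [2:1,3]
  • {2,3,6}:  v_{2} + v_{3} + v_{6} = 0 — sig = [3:]
  • {2,3,7}:  v_{2} + v_{3} + v_{7} = v_{1} — sig = [3:1]
  • {3,4,6}:  v_{3} + v_{4} + v_{6} = v_{8} — sig = [3:1]
  • {3,5,7}:  v_{3} + v_{5} + v_{7} = 2·v_{1} — sig = [3:2]

so the primitive-relation signature multiset is
[[2:], [2:1], [2:1], [2:1], [2:1], [2:1,1], [2:1,1], [2:1,2], [2:1,2], [2:1,3], [3:], [3:1], [3:1], [3:2]]


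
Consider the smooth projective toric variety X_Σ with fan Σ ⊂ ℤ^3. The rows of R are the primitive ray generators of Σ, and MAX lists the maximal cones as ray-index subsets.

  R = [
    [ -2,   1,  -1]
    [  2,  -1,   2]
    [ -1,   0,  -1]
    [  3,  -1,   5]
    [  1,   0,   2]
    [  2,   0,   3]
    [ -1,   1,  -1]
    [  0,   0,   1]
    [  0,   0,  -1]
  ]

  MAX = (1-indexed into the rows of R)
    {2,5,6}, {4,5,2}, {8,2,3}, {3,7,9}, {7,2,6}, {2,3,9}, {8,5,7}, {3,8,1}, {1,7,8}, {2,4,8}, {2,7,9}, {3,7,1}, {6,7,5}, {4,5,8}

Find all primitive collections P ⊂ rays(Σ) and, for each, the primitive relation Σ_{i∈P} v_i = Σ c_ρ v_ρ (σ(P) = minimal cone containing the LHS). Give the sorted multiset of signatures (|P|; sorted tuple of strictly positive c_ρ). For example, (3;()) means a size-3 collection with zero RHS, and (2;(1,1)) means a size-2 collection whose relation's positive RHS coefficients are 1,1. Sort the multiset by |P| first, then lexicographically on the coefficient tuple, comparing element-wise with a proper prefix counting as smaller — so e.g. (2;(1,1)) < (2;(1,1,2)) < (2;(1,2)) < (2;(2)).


|primitive collections| = 20. Relations:

  P={8,9}:  v_{8} + v_{9} = 0  ⟹  sig = (2;())
  P={1,2}:  v_{1} + v_{2} = v_{8}  ⟹  sig = (2;(1))
  P={3,5}:  v_{3} + v_{5} = v_{8}  ⟹  sig = (2;(1))
  P={3,6}:  v_{3} + v_{6} = v_{5}  ⟹  sig = (2;(1))
  P={1,9}:  v_{1} + v_{9} = v_{3} + v_{7}  ⟹  sig = (2;(1,1))
  P={4,9}:  v_{4} + v_{9} = v_{2} + v_{5}  ⟹  sig = (2;(1,1))
  P={5,9}:  v_{5} + v_{9} = v_{2} + v_{7}  ⟹  sig = (2;(1,1))
  P={1,6}:  v_{1} + v_{6} = v_{5} + v_{7} + v_{8}  ⟹  sig = (2;(1,1,1))
  P={1,4}:  v_{1} + v_{4} = v_{5} + 2·v_{8}  ⟹  sig = (2;(1,2))
  P={1,5}:  v_{1} + v_{5} = v_{7} + 2·v_{8}  ⟹  sig = (2;(1,2))
  P={3,4}:  v_{3} + v_{4} = v_{2} + 2·v_{8}  ⟹  sig = (2;(1,2))
  P={4,6}:  v_{4} + v_{6} = v_{2} + 3·v_{5}  ⟹  sig = (2;(1,3))
  P={4,7}:  v_{4} + v_{7} = 2·v_{5}  ⟹  sig = (2;(2))
  P={6,8}:  v_{6} + v_{8} = 2·v_{5}  ⟹  sig = (2;(2))
  P={6,9}:  v_{6} + v_{9} = 2·v_{2} + 2·v_{7}  ⟹  sig = (2;(2,2))
  P={2,3,7}:  v_{2} + v_{3} + v_{7} = 0  ⟹  sig = (3;())
  P={2,5,7}:  v_{2} + v_{5} + v_{7} = v_{6}  ⟹  sig = (3;(1))
  P={2,5,8}:  v_{2} + v_{5} + v_{8} = v_{4}  ⟹  sig = (3;(1))
  P={2,7,8}:  v_{2} + v_{7} + v_{8} = v_{5}  ⟹  sig = (3;(1))
  P={3,7,8}:  v_{3} + v_{7} + v_{8} = v_{1}  ⟹  sig = (3;(1))

Signatures (|P|; sorted positive RHS coefficients), sorted:
    (2;())
    (2;(1))
    (2;(1))
    (2;(1))
    (2;(1,1))
    (2;(1,1))
    (2;(1,1))
    (2;(1,1,1))
    (2;(1,2))
    (2;(1,2))
    (2;(1,2))
    (2;(1,3))
    (2;(2))
    (2;(2))
    (2;(2,2))
    (3;())
    (3;(1))
    (3;(1))
    (3;(1))
    (3;(1))


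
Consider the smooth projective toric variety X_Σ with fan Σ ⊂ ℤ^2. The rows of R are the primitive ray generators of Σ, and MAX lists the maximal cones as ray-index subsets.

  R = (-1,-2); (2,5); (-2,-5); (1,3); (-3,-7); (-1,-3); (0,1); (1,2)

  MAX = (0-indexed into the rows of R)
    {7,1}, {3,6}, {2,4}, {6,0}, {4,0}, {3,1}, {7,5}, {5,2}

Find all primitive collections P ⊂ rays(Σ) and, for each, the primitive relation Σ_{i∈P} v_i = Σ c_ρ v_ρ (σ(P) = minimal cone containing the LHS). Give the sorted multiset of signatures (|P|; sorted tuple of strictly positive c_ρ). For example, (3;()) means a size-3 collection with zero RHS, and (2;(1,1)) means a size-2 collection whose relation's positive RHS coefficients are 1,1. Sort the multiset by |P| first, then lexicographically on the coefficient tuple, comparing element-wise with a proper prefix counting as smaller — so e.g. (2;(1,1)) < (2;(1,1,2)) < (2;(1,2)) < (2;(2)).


Primitive collections (20):

  P = {0,7}:  v_{0} + v_{7} = 0  ⇒ sig = (2;())
  P = {1,2}:  v_{1} + v_{2} = 0  ⇒ sig = (2;())
  P = {3,5}:  v_{3} + v_{5} = 0  ⇒ sig = (2;())
  P = {0,1}:  v_{0} + v_{1} = v_{3}  ⇒ sig = (2;(1))
  P = {0,2}:  v_{0} + v_{2} = v_{4}  ⇒ sig = (2;(1))
  P = {0,3}:  v_{0} + v_{3} = v_{6}  ⇒ sig = (2;(1))
  P = {0,5}:  v_{0} + v_{5} = v_{2}  ⇒ sig = (2;(1))
  P = {1,4}:  v_{1} + v_{4} = v_{0}  ⇒ sig = (2;(1))
  P = {1,5}:  v_{1} + v_{5} = v_{7}  ⇒ sig = (2;(1))
  P = {2,3}:  v_{2} + v_{3} = v_{0}  ⇒ sig = (2;(1))
  P = {2,7}:  v_{2} + v_{7} = v_{5}  ⇒ sig = (2;(1))
  P = {3,7}:  v_{3} + v_{7} = v_{1}  ⇒ sig = (2;(1))
  P = {4,7}:  v_{4} + v_{7} = v_{2}  ⇒ sig = (2;(1))
  P = {5,6}:  v_{5} + v_{6} = v_{0}  ⇒ sig = (2;(1))
  P = {6,7}:  v_{6} + v_{7} = v_{3}  ⇒ sig = (2;(1))
  P = {1,6}:  v_{1} + v_{6} = 2·v_{3}  ⇒ sig = (2;(2))
  P = {2,6}:  v_{2} + v_{6} = 2·v_{0}  ⇒ sig = (2;(2))
  P = {3,4}:  v_{3} + v_{4} = 2·v_{0}  ⇒ sig = (2;(2))
  P = {4,5}:  v_{4} + v_{5} = 2·v_{2}  ⇒ sig = (2;(2))
  P = {4,6}:  v_{4} + v_{6} = 3·v_{0}  ⇒ sig = (2;(3))

Hence PRS(X_Σ) =
[(2;()), (2;()), (2;()), (2;(1)), (2;(1)), (2;(1)), (2;(1)), (2;(1)), (2;(1)), (2;(1)), (2;(1)), (2;(1)), (2;(1)), (2;(1)), (2;(1)), (2;(2)), (2;(2)), (2;(2)), (2;(2)), (2;(3))]


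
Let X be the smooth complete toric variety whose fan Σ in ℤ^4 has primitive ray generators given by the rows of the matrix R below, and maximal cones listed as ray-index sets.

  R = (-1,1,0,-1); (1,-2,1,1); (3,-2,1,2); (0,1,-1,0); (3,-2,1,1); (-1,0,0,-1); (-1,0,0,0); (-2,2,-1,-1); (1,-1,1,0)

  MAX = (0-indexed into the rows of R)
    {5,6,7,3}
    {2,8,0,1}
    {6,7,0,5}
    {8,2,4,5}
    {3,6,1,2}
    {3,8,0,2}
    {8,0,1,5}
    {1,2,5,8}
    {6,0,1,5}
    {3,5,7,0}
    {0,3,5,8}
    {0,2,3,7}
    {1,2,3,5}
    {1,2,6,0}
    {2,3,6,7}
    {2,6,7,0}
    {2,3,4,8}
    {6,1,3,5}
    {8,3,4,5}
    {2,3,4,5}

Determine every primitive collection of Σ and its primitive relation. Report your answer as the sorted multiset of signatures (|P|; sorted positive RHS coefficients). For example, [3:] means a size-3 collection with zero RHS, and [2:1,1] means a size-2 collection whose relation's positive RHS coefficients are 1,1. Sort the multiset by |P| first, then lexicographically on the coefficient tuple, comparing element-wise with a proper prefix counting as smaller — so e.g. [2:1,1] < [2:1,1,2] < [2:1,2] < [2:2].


14 collections generate NE(X_Σ); each relation:

  {1,7}:  v_{1} + v_{7} = v_{6}  ⇒ sig = [2:1]
  {7,8}:  v_{7} + v_{8} = v_{0}  ⇒ sig = [2:1]
  {4,6}:  v_{4} + v_{6} = v_{2} + v_{5}  ⇒ sig = [2:1,1]
  {4,7}:  v_{4} + v_{7} = v_{3} + v_{8}  ⇒ sig = [2:1,1]
  {6,8}:  v_{6} + v_{8} = v_{0} + v_{1}  ⇒ sig = [2:1,1]
  {0,4}:  v_{0} + v_{4} = v_{3} + 2·v_{8}  ⇒ sig = [2:1,2]
  {1,4}:  v_{1} + v_{4} = 2·v_{2} + 2·v_{5}  ⇒ sig = [2:2,2]
  {0,1,3}:  v_{0} + v_{1} + v_{3} = 0  ⇒ sig = [3:]
  {2,5,7}:  v_{2} + v_{5} + v_{7} = 0  ⇒ sig = [3:]
  {0,2,5}:  v_{0} + v_{2} + v_{5} = v_{8}  ⇒ sig = [3:1]
  {0,3,6}:  v_{0} + v_{3} + v_{6} = v_{7}  ⇒ sig = [3:1]
  {2,5,6}:  v_{2} + v_{5} + v_{6} = v_{1}  ⇒ sig = [3:1]
  {1,3,8}:  v_{1} + v_{3} + v_{8} = v_{2} + v_{5}  ⇒ sig = [3:1,1]
  {2,3,5,8}:  v_{2} + v_{3} + v_{5} + v_{8} = v_{4}  ⇒ sig = [4:1]

Sorted signature multiset PRS(X):
    [2:1]
    [2:1]
    [2:1,1]
    [2:1,1]
    [2:1,1]
    [2:1,2]
    [2:2,2]
    [3:]
    [3:]
    [3:1]
    [3:1]
    [3:1]
    [3:1,1]
    [4:1]


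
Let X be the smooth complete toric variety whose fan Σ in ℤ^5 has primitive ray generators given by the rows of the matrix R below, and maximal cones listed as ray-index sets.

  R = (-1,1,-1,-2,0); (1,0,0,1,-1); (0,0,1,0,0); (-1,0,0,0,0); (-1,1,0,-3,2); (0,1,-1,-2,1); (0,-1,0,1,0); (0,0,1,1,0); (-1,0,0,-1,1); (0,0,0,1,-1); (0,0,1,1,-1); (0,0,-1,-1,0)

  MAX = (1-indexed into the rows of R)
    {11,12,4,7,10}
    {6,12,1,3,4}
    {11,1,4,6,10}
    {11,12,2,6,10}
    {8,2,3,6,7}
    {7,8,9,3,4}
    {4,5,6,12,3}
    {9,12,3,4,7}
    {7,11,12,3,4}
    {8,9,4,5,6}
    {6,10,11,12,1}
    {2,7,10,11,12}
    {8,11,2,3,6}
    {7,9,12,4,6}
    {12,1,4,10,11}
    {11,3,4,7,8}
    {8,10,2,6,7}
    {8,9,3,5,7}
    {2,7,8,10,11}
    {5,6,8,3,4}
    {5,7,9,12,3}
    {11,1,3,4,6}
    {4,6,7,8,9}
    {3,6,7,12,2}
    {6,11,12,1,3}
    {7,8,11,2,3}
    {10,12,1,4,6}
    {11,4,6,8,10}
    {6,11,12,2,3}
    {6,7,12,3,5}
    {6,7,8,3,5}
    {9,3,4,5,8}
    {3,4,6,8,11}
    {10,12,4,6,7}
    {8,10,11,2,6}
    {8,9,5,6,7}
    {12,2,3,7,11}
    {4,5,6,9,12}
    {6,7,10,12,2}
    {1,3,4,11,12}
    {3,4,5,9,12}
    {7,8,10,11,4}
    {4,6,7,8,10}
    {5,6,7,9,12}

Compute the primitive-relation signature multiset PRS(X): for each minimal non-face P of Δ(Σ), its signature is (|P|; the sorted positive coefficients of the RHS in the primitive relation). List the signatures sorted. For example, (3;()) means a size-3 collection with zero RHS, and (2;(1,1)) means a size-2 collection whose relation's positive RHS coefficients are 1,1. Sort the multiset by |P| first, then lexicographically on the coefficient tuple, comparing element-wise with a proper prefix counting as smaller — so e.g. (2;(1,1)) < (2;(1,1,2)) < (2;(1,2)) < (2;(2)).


|primitive collections| = 19. Relations:

  • {2,9}:  v_{2} + v_{9} = 0  ⟹  sig = (2;())
  • {8,12}:  v_{8} + v_{12} = 0  ⟹  sig = (2;())
  • {2,4}:  v_{2} + v_{4} = v_{10}  ⟹  sig = (2;(1))
  • {3,10}:  v_{3} + v_{10} = v_{11}  ⟹  sig = (2;(1))
  • {9,10}:  v_{9} + v_{10} = v_{4}  ⟹  sig = (2;(1))
  • {1,7}:  v_{1} + v_{7} = v_{4} + v_{12}  ⟹  sig = (2;(1,1))
  • {2,5}:  v_{2} + v_{5} = v_{3} + v_{6}  ⟹  sig = (2;(1,1))
  • {9,11}:  v_{9} + v_{11} = v_{3} + v_{4}  ⟹  sig = (2;(1,1))
  • {1,8}:  v_{1} + v_{8} = v_{4} + v_{6} + v_{11}  ⟹  sig = (2;(1,1,1))
  • {5,10}:  v_{5} + v_{10} = v_{3} + v_{4} + v_{6}  ⟹  sig = (2;(1,1,1))
  • {1,2}:  v_{1} + v_{2} = v_{6} + v_{10} + v_{11} + v_{12}  ⟹  sig = (2;(1,1,1,1))
  • {1,9}:  v_{1} + v_{9} = v_{3} + 2·v_{4} + v_{6} + v_{12}  ⟹  sig = (2;(1,1,1,2))
  • {5,11}:  v_{5} + v_{11} = 2·v_{3} + v_{4} + v_{6}  ⟹  sig = (2;(1,1,2))
  • {1,5}:  v_{1} + v_{5} = 2·v_{3} + 2·v_{4} + 2·v_{6} + v_{12}  ⟹  sig = (2;(1,2,2,2))
  • {6,7,11}:  v_{6} + v_{7} + v_{11} = 0  ⟹  sig = (3;())
  • {3,6,9}:  v_{3} + v_{6} + v_{9} = v_{5}  ⟹  sig = (3;(1))
  • {4,5,7}:  v_{4} + v_{5} + v_{7} = 2·v_{9}  ⟹  sig = (3;(2))
  • {3,4,6,7}:  v_{3} + v_{4} + v_{6} + v_{7} = v_{9}  ⟹  sig = (4;(1))
  • {4,6,11,12}:  v_{4} + v_{6} + v_{11} + v_{12} = v_{1}  ⟹  sig = (4;(1))

Signatures (|P|; sorted positive RHS coefficients), sorted:
    (2;())
    (2;())
    (2;(1))
    (2;(1))
    (2;(1))
    (2;(1,1))
    (2;(1,1))
    (2;(1,1))
    (2;(1,1,1))
    (2;(1,1,1))
    (2;(1,1,1,1))
    (2;(1,1,1,2))
    (2;(1,1,2))
    (2;(1,2,2,2))
    (3;())
    (3;(1))
    (3;(2))
    (4;(1))
    (4;(1))


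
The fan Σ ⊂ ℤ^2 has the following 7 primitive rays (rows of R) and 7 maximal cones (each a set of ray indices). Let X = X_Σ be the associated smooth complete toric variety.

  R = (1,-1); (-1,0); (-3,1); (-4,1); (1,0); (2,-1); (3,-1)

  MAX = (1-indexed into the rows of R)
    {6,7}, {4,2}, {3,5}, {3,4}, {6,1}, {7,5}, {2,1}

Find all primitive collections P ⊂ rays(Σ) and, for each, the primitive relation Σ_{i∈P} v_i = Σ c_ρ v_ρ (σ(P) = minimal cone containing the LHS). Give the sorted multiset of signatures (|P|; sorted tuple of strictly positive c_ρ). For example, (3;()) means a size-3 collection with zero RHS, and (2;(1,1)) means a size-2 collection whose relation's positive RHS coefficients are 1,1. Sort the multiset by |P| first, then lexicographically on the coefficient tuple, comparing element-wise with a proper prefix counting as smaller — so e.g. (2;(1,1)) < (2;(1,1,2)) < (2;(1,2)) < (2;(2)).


Σ has 14 primitive collections:

  P={2,5}:  v_{2} + v_{5} = 0  ⟹  sig = (2;())
  P={3,7}:  v_{3} + v_{7} = 0  ⟹  sig = (2;())
  P={1,5}:  v_{1} + v_{5} = v_{6}  ⟹  sig = (2;(1))
  P={2,3}:  v_{2} + v_{3} = v_{4}  ⟹  sig = (2;(1))
  P={2,6}:  v_{2} + v_{6} = v_{1}  ⟹  sig = (2;(1))
  P={2,7}:  v_{2} + v_{7} = v_{6}  ⟹  sig = (2;(1))
  P={3,6}:  v_{3} + v_{6} = v_{2}  ⟹  sig = (2;(1))
  P={4,5}:  v_{4} + v_{5} = v_{3}  ⟹  sig = (2;(1))
  P={4,7}:  v_{4} + v_{7} = v_{2}  ⟹  sig = (2;(1))
  P={5,6}:  v_{5} + v_{6} = v_{7}  ⟹  sig = (2;(1))
  P={1,3}:  v_{1} + v_{3} = 2·v_{2}  ⟹  sig = (2;(2))
  P={1,7}:  v_{1} + v_{7} = 2·v_{6}  ⟹  sig = (2;(2))
  P={4,6}:  v_{4} + v_{6} = 2·v_{2}  ⟹  sig = (2;(2))
  P={1,4}:  v_{1} + v_{4} = 3·v_{2}  ⟹  sig = (2;(3))

Sorted signature multiset PRS(X):
    |P|=2: 14 collections, coeffs (), (), (1), (1), (1), (1), (1), (1), (1), (1), (2), (2), (2), (3)


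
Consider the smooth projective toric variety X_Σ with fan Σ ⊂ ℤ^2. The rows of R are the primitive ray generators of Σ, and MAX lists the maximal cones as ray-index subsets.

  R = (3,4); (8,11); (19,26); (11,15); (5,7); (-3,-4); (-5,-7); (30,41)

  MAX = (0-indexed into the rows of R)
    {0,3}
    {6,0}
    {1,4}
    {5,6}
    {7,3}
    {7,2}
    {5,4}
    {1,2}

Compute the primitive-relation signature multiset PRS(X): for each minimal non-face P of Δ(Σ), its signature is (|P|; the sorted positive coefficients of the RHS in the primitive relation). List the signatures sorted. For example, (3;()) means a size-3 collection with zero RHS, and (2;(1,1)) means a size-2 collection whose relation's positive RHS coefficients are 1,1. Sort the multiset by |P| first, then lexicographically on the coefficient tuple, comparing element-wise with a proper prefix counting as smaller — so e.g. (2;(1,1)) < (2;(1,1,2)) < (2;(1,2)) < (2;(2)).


Σ has 20 primitive collections:

  {0,5}:  v_{0} + v_{5} = 0  ⟹  sig = (2;())
  {4,6}:  v_{4} + v_{6} = 0  ⟹  sig = (2;())
  {0,1}:  v_{0} + v_{1} = v_{3}  ⟹  sig = (2;(1))
  {0,4}:  v_{0} + v_{4} = v_{1}  ⟹  sig = (2;(1))
  {1,3}:  v_{1} + v_{3} = v_{2}  ⟹  sig = (2;(1))
  {1,5}:  v_{1} + v_{5} = v_{4}  ⟹  sig = (2;(1))
  {1,6}:  v_{1} + v_{6} = v_{0}  ⟹  sig = (2;(1))
  {2,3}:  v_{2} + v_{3} = v_{7}  ⟹  sig = (2;(1))
  {3,5}:  v_{3} + v_{5} = v_{1}  ⟹  sig = (2;(1))
  {2,6}:  v_{2} + v_{6} = v_{0} + v_{3}  ⟹  sig = (2;(1,1))
  {5,7}:  v_{5} + v_{7} = v_{1} + v_{2}  ⟹  sig = (2;(1,1))
  {4,7}:  v_{4} + v_{7} = 2·v_{1} + v_{2}  ⟹  sig = (2;(1,2))
  {6,7}:  v_{6} + v_{7} = v_{0} + 2·v_{3}  ⟹  sig = (2;(1,2))
  {0,2}:  v_{0} + v_{2} = 2·v_{3}  ⟹  sig = (2;(2))
  {1,7}:  v_{1} + v_{7} = 2·v_{2}  ⟹  sig = (2;(2))
  {2,5}:  v_{2} + v_{5} = 2·v_{1}  ⟹  sig = (2;(2))
  {3,4}:  v_{3} + v_{4} = 2·v_{1}  ⟹  sig = (2;(2))
  {3,6}:  v_{3} + v_{6} = 2·v_{0}  ⟹  sig = (2;(2))
  {0,7}:  v_{0} + v_{7} = 3·v_{3}  ⟹  sig = (2;(3))
  {2,4}:  v_{2} + v_{4} = 3·v_{1}  ⟹  sig = (2;(3))

so the primitive-relation signature multiset is
    (2;())
    (2;())
    (2;(1))
    (2;(1))
    (2;(1))
    (2;(1))
    (2;(1))
    (2;(1))
    (2;(1))
    (2;(1,1))
    (2;(1,1))
    (2;(1,2))
    (2;(1,2))
    (2;(2))
    (2;(2))
    (2;(2))
    (2;(2))
    (2;(2))
    (2;(3))
    (2;(3))


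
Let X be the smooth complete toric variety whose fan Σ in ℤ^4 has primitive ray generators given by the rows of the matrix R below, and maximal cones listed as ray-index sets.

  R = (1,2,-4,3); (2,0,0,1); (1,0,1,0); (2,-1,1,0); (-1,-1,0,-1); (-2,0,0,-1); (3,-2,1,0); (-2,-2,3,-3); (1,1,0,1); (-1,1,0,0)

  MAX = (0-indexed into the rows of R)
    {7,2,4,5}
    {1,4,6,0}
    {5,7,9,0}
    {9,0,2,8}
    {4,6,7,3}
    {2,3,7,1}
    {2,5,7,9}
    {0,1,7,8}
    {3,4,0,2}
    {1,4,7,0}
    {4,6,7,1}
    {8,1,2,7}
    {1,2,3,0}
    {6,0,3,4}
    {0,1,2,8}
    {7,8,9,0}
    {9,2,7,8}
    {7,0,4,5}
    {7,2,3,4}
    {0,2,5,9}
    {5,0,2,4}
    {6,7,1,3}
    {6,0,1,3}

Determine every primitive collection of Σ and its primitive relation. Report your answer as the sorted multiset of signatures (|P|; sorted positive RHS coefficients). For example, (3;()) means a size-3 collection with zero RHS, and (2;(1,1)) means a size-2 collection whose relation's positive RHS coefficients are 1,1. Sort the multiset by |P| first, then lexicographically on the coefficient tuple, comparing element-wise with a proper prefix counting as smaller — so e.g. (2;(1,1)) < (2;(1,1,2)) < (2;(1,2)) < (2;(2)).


The 17 primitive collections of Σ (r=10, n=4):

  P = {1,5}:  v_{1} + v_{5} = 0 ; sig = (2;())
  P = {4,8}:  v_{4} + v_{8} = 0 ; sig = (2;())
  P = {1,9}:  v_{1} + v_{9} = v_{8} ; sig = (2;(1))
  P = {3,9}:  v_{3} + v_{9} = v_{2} ; sig = (2;(1))
  P = {4,9}:  v_{4} + v_{9} = v_{5} ; sig = (2;(1))
  P = {5,8}:  v_{5} + v_{8} = v_{9} ; sig = (2;(1))
  P = {6,9}:  v_{6} + v_{9} = v_{3} ; sig = (2;(1))
  P = {3,5}:  v_{3} + v_{5} = v_{2} + v_{4} ; sig = (2;(1,1))
  P = {3,8}:  v_{3} + v_{8} = v_{1} + v_{2} ; sig = (2;(1,1))
  P = {5,6}:  v_{5} + v_{6} = v_{3} + v_{4} ; sig = (2;(1,1))
  P = {6,8}:  v_{6} + v_{8} = v_{1} + v_{3} ; sig = (2;(1,1))
  P = {2,6}:  v_{2} + v_{6} = 2·v_{3} ; sig = (2;(2))
  P = {0,2,7}:  v_{0} + v_{2} + v_{7} = 0 ; sig = (3;())
  P = {1,2,4}:  v_{1} + v_{2} + v_{4} = v_{3} ; sig = (3;(1))
  P = {1,3,4}:  v_{1} + v_{3} + v_{4} = v_{6} ; sig = (3;(1))
  P = {0,3,7}:  v_{0} + v_{3} + v_{7} = v_{1} + v_{4} ; sig = (3;(1,1))
  P = {0,6,7}:  v_{0} + v_{6} + v_{7} = 2·v_{1} + 2·v_{4} ; sig = (3;(2,2))

Hence PRS(X_Σ) =
    (2;())
    (2;())
    (2;(1))
    (2;(1))
    (2;(1))
    (2;(1))
    (2;(1))
    (2;(1,1))
    (2;(1,1))
    (2;(1,1))
    (2;(1,1))
    (2;(2))
    (3;())
    (3;(1))
    (3;(1))
    (3;(1,1))
    (3;(2,2))


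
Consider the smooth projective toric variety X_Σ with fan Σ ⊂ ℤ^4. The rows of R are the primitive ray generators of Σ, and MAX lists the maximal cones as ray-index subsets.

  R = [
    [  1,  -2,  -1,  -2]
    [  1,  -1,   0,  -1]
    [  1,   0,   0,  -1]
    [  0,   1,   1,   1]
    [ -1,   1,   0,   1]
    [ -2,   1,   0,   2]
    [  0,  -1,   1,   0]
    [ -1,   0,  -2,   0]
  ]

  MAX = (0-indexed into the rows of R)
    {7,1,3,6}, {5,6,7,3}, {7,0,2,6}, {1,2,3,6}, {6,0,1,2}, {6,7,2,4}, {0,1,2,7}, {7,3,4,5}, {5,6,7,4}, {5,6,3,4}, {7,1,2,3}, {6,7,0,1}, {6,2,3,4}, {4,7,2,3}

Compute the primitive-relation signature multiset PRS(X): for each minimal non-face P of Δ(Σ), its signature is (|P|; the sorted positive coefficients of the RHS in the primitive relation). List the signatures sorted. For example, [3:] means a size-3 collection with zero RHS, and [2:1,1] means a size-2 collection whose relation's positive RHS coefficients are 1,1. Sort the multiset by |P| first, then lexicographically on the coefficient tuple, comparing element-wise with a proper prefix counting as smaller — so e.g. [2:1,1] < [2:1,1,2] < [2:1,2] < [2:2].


Primitive collections (9):

  • {1,4}:  v_{1} + v_{4} = 0 — sig = [2:]
  • {0,3}:  v_{0} + v_{3} = v_{1} — sig = [2:1]
  • {2,5}:  v_{2} + v_{5} = v_{4} — sig = [2:1]
  • {0,5}:  v_{0} + v_{5} = v_{6} + v_{7} — sig = [2:1,1]
  • {0,4}:  v_{0} + v_{4} = v_{2} + v_{6} + v_{7} — sig = [2:1,1,1]
  • {1,5}:  v_{1} + v_{5} = v_{3} + v_{6} + v_{7} — sig = [2:1,1,1]
  • {2,3,6,7}:  v_{2} + v_{3} + v_{6} + v_{7} = 0 — sig = [4:]
  • {1,2,6,7}:  v_{1} + v_{2} + v_{6} + v_{7} = v_{0} — sig = [4:1]
  • {3,4,6,7}:  v_{3} + v_{4} + v_{6} + v_{7} = v_{5} — sig = [4:1]

so the primitive-relation signature multiset is
[[2:], [2:1], [2:1], [2:1,1], [2:1,1,1], [2:1,1,1], [4:], [4:1], [4:1]]


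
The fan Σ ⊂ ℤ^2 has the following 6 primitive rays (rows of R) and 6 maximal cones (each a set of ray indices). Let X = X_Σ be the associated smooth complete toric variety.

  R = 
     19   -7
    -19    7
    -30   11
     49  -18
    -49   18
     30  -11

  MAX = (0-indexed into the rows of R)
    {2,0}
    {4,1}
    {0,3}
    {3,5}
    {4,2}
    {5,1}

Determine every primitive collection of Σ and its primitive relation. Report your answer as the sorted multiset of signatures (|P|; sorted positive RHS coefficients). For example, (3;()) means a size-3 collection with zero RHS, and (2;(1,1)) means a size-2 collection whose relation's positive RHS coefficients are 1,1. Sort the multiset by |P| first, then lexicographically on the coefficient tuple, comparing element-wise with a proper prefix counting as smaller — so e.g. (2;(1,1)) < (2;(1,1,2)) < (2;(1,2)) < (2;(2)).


|primitive collections| = 9. Relations:

  {0,1}:  v_{0} + v_{1} = 0  so sig = (2;())
  {2,5}:  v_{2} + v_{5} = 0  so sig = (2;())
  {3,4}:  v_{3} + v_{4} = 0  so sig = (2;())
  {0,4}:  v_{0} + v_{4} = v_{2}  so sig = (2;(1))
  {0,5}:  v_{0} + v_{5} = v_{3}  so sig = (2;(1))
  {1,2}:  v_{1} + v_{2} = v_{4}  so sig = (2;(1))
  {1,3}:  v_{1} + v_{3} = v_{5}  so sig = (2;(1))
  {2,3}:  v_{2} + v_{3} = v_{0}  so sig = (2;(1))
  {4,5}:  v_{4} + v_{5} = v_{1}  so sig = (2;(1))

Hence PRS(X_Σ) =
    |P|=2: 9 collections, coeffs (), (), (), (1), (1), (1), (1), (1), (1)
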